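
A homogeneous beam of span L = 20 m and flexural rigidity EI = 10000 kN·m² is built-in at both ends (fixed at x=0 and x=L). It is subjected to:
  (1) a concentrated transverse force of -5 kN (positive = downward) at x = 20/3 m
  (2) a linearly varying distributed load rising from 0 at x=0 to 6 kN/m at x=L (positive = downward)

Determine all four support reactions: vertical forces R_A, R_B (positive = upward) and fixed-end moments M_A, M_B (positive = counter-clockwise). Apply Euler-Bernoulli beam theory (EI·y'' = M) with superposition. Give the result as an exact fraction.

R_A = 386/27 kN, M_A = 1760/27 kN·m, R_B = 1099/27 kN, M_B = -3040/27 kN·m

Load 1 — point force P=-5 kN at a=20/3 m (b=L-a=40/3):
  R_A = Pb²(3a+b)/L³ = (-5)·(40/3)²·(3·(20/3)+(40/3))/20³ = -100/27 kN
  M_A = Pab²/L² = (-5)·(20/3)·(40/3)²/20² = -400/27 kN·m
  R_B = Pa²(a+3b)/L³ = (-5)·(20/3)²·((20/3)+3·(40/3))/20³ = -35/27 kN
  M_B = -Pa²b/L² = -(-5)·(20/3)²·(40/3)/20² = 200/27 kN·m
Load 2 — triangular load w₀=6 kN/m (0→w₀ over full span):
  R_A = 3w₀L/20 = 3·6·20/20 = 18 kN
  M_A = w₀L²/30 = 6·20²/30 = 80 kN·m
  R_B = 7w₀L/20 = 7·6·20/20 = 42 kN
  M_B = -w₀L²/20 = -6·20²/20 = -120 kN·m
Superposition: R_A = 386/27 kN, M_A = 1760/27 kN·m, R_B = 1099/27 kN, M_B = -3040/27 kN·m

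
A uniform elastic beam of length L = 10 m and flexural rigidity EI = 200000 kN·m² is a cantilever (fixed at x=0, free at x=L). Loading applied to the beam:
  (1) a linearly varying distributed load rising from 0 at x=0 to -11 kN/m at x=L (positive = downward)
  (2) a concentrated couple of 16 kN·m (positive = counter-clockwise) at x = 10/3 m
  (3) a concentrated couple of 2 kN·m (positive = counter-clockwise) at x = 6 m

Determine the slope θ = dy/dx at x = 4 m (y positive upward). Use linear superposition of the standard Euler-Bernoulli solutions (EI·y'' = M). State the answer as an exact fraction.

θ(4) = 1031/187500 rad

Load 1 — triangular load w₀=-11 kN/m (0→w₀ over full span):
  θ_1 = (w₀Lx²/4-w₀L²x/3-w₀x⁴/(24L))/EI = ((-11)·10·4²/4-(-11)·10²·4/3-(-11)·4⁴/(24·10))/200000 = 649/125000 rad
Load 2 — applied couple M₀=16 kN·m at a=10/3 m (b=L-a=20/3):
  θ_2 = M₀a/EI  [x>a] = 16·(10/3)/200000 = 1/3750 rad
Load 3 — applied couple M₀=2 kN·m at a=6 m (b=L-a=4):
  θ_3 = M₀x/EI  [x≤a] = 2·4/200000 = 1/25000 rad
Superposition: θ = Σ θ_i = 1031/187500 rad ≈ 0.005499 rad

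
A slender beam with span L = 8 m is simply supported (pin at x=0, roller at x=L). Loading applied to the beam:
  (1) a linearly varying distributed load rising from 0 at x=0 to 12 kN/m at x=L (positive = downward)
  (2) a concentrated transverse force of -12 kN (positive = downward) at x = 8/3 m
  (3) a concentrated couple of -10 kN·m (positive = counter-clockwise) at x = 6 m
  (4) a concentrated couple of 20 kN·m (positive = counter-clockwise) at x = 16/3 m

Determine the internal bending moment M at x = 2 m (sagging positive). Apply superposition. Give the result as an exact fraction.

M(2) = 33/2 kN·m

Load 1 — triangular load w₀=12 kN/m (0→w₀ over full span):
  M_1 = w₀Lx/6 - w₀x³/(6L) = 12·8·2/6 - 12·2³/(6·8) = 30 kN·m
Load 2 — point force P=-12 kN at a=8/3 m (b=L-a=16/3):
  M_2 = Pbx/L  [x≤a] = (-12)·(16/3)·2/8 = -16 kN·m
Load 3 — applied couple M₀=-10 kN·m at a=6 m (b=L-a=2):
  M_3 = M₀x/L  [x≤a] = (-10)·2/8 = -5/2 kN·m
Load 4 — applied couple M₀=20 kN·m at a=16/3 m (b=L-a=8/3):
  M_4 = M₀x/L  [x≤a] = 20·2/8 = 5 kN·m
Superposition: M = Σ M_i = 33/2 kN·m ≈ 16.500000 kN·m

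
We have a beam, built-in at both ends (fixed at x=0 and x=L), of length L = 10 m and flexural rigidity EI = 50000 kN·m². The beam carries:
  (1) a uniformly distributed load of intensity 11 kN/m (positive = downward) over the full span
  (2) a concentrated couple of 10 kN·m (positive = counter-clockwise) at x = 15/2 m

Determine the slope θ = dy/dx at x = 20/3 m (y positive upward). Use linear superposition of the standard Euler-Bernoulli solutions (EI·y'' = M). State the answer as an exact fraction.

Load 1 — uniform load w=11 kN/m over full span:
  θ_1 = -wx(L-x)(L-2x)/(12EI) = -11·(20/3)·(10-(20/3))·(10-2·(20/3))/(12·50000) = 11/8100 rad
Load 2 — applied couple M₀=10 kN·m at a=15/2 m (b=L-a=5/2):
  θ_2 = (R_Ax²/2 - M_Ax)/EI  [x≤a] with R_A=9/8, M_A=25/8 = ((9/8)·(20/3)²/2 - (25/8)·(20/3))/50000 = 1/12000 rad
Superposition: θ = Σ θ_i = 467/324000 rad ≈ 0.001441 rad

θ(20/3) = 467/324000 rad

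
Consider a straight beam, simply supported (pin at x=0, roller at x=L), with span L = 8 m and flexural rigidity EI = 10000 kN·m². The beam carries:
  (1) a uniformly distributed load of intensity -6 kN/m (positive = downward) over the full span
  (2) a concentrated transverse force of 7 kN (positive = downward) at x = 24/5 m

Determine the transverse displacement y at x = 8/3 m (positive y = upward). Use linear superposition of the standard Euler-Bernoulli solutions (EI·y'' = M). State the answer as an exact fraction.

Load 1 — uniform load w=-6 kN/m over full span:
  y_1 = -wx(L³-2Lx²+x³)/(24EI) = -(-6)·(8/3)·(8³-2·8·(8/3)²+(8/3)³)/(24·10000) = 1408/50625 m
Load 2 — point force P=7 kN at a=24/5 m (b=L-a=16/5):
  y_2 = -Pbx(L²-b²-x²)/(6LEI)  [x≤a] = -7·(16/5)·(8/3)·(8²-(16/5)²-(8/3)²)/(6·8·10000) = -36736/6328125 m
Superposition: y = Σ y_i = 139264/6328125 m ≈ 0.022007 m

y(8/3) = 139264/6328125 m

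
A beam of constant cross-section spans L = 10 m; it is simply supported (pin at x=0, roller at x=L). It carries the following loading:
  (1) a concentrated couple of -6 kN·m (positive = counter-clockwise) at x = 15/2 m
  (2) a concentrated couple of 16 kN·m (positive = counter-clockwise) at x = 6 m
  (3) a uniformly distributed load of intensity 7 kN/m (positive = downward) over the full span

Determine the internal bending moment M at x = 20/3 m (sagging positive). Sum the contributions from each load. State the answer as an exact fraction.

Load 1 — applied couple M₀=-6 kN·m at a=15/2 m (b=L-a=5/2):
  M_1 = M₀x/L  [x≤a] = (-6)·(20/3)/10 = -4 kN·m
Load 2 — applied couple M₀=16 kN·m at a=6 m (b=L-a=4):
  M_2 = M₀x/L - M₀  [x>a] = 16·(20/3)/10 - 16 = -16/3 kN·m
Load 3 — uniform load w=7 kN/m over full span:
  M_3 = wx(L-x)/2 = 7·(20/3)·(10-(20/3))/2 = 700/9 kN·m
Superposition: M = Σ M_i = 616/9 kN·m ≈ 68.444444 kN·m

M(20/3) = 616/9 kN·m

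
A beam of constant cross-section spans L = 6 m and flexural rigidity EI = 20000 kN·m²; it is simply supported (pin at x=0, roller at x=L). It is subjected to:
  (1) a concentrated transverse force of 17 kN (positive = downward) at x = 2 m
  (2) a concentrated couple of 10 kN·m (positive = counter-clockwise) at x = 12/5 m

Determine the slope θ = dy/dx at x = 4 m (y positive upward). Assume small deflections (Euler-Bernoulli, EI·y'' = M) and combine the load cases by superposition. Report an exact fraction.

θ(4) = 383/450000 rad

Load 1 — point force P=17 kN at a=2 m (b=L-a=4):
  θ_1 = -Pa(2L²-6Lx+3x²+a²)/(6LEI)  [x>a] = -17·2·(2·6²-6·6·4+3·4²+2²)/(6·6·20000) = 17/18000 rad
Load 2 — applied couple M₀=10 kN·m at a=12/5 m (b=L-a=18/5):
  θ_2 = (M₀x²/(2L)-M₀(x-a)+C₁)/EI  [x>a] with C₁=M₀(3b²-L²)/(6L)=4/5 = (10·4²/(2·6)-10·(4-(12/5))+(4/5))/20000 = -7/75000 rad
Superposition: θ = Σ θ_i = 383/450000 rad ≈ 0.000851 rad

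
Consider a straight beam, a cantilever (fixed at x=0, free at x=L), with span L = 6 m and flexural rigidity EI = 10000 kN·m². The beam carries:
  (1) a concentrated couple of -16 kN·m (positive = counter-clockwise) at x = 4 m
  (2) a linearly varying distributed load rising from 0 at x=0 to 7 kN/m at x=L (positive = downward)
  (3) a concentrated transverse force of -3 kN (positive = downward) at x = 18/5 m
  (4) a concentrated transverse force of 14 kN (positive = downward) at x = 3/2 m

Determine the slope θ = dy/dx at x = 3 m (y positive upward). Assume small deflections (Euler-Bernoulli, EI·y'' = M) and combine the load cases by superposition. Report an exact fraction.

Load 1 — applied couple M₀=-16 kN·m at a=4 m (b=L-a=2):
  θ_1 = M₀x/EI  [x≤a] = (-16)·3/10000 = -3/625 rad
Load 2 — triangular load w₀=7 kN/m (0→w₀ over full span):
  θ_2 = (w₀Lx²/4-w₀L²x/3-w₀x⁴/(24L))/EI = (7·6·3²/4-7·6²·3/3-7·3⁴/(24·6))/10000 = -2583/160000 rad
Load 3 — point force P=-3 kN at a=18/5 m (b=L-a=12/5):
  θ_3 = -Px(2a-x)/(2EI)  [x≤a] = -(-3)·3·(2·(18/5)-3)/(2·10000) = 189/100000 rad
Load 4 — point force P=14 kN at a=3/2 m (b=L-a=9/2):
  θ_4 = -Pa²/(2EI)  [x>a] = -14·(3/2)²/(2·10000) = -63/40000 rad
Superposition: θ = Σ θ_i = -16503/800000 rad ≈ -0.020629 rad

θ(3) = -16503/800000 rad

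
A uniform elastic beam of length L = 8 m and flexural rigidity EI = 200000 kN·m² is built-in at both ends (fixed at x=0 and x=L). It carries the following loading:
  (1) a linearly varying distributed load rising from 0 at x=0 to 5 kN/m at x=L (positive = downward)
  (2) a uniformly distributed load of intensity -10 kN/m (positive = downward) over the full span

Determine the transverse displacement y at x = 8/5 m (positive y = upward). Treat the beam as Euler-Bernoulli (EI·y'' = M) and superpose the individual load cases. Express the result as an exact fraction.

y(8/5) = 1664/9765625 m

Load 1 — triangular load w₀=5 kN/m (0→w₀ over full span):
  y_1 = -w₀x²(L-x)²(x+2L)/(120LEI) = -5·(8/5)²·(8-(8/5))²·((8/5)+2·8)/(120·8·200000) = -1408/29296875 m
Load 2 — uniform load w=-10 kN/m over full span:
  y_2 = -wx²(L-x)²/(24EI) = -(-10)·(8/5)²·(8-(8/5))²/(24·200000) = 256/1171875 m
Superposition: y = Σ y_i = 1664/9765625 m ≈ 0.000170 m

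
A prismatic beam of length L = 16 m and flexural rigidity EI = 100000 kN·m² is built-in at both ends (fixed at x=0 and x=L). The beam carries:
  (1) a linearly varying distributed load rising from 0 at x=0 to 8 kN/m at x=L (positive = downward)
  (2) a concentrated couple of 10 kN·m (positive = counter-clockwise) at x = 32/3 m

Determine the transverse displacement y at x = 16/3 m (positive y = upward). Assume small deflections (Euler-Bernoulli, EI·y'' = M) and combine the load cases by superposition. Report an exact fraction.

y(16/3) = -60344/11390625 m

Load 1 — triangular load w₀=8 kN/m (0→w₀ over full span):
  y_1 = -w₀x²(L-x)²(x+2L)/(120LEI) = -8·(16/3)²·(16-(16/3))²·((16/3)+2·16)/(120·16·100000) = -57344/11390625 m
Load 2 — applied couple M₀=10 kN·m at a=32/3 m (b=L-a=16/3):
  y_2 = (R_Ax³/6 - M_Ax²/2)/EI  [x≤a] with R_A=5/6, M_A=10/3 = ((5/6)·(16/3)³/6 - (10/3)·(16/3)²/2)/100000 = -8/30375 m
Superposition: y = Σ y_i = -60344/11390625 m ≈ -0.005298 m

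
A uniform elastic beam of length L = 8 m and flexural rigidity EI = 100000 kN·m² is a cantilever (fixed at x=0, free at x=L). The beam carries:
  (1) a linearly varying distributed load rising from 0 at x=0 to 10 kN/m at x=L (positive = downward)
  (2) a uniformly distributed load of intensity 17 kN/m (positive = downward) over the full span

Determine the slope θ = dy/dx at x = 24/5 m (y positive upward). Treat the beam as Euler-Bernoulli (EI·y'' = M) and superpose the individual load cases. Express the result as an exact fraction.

θ(24/5) = -7612/390625 rad

Load 1 — triangular load w₀=10 kN/m (0→w₀ over full span):
  θ_1 = (w₀Lx²/4-w₀L²x/3-w₀x⁴/(24L))/EI = (10·8·(24/5)²/4-10·8²·(24/5)/3-10·(24/5)⁴/(24·8))/100000 = -2308/390625 rad
Load 2 — uniform load w=17 kN/m over full span:
  θ_2 = -wx(x²-3Lx+3L²)/(6EI) = -17·(24/5)·((24/5)²-3·8·(24/5)+3·8²)/(6·100000) = -5304/390625 rad
Superposition: θ = Σ θ_i = -7612/390625 rad ≈ -0.019487 rad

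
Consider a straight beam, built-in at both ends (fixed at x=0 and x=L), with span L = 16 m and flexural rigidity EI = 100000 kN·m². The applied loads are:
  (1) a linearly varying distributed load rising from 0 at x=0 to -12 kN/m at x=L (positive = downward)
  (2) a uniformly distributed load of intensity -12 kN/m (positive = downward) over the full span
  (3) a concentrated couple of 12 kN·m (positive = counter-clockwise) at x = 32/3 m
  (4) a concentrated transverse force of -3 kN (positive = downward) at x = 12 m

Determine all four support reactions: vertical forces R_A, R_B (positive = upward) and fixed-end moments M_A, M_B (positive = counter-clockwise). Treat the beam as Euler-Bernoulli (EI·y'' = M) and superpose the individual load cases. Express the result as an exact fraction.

R_A = -19883/160 kN, M_A = -7133/20 kN·m, R_B = -26677/160 kN, M_B = 8327/20 kN·m

Load 1 — triangular load w₀=-12 kN/m (0→w₀ over full span):
  R_A = 3w₀L/20 = 3·(-12)·16/20 = -144/5 kN
  M_A = w₀L²/30 = (-12)·16²/30 = -512/5 kN·m
  R_B = 7w₀L/20 = 7·(-12)·16/20 = -336/5 kN
  M_B = -w₀L²/20 = -(-12)·16²/20 = 768/5 kN·m
Load 2 — uniform load w=-12 kN/m over full span:
  R_A = wL/2 = (-12)·16/2 = -96 kN
  M_A = wL²/12 = (-12)·16²/12 = -256 kN·m
  R_B = wL/2 = (-12)·16/2 = -96 kN
  M_B = -wL²/12 = -(-12)·16²/12 = 256 kN·m
Load 3 — applied couple M₀=12 kN·m at a=32/3 m (b=L-a=16/3):
  R_A = 6M₀ab/L³ = 6·12·(32/3)·(16/3)/16³ = 1 kN
  M_A = M₀b(2a-b)/L² = 12·(16/3)·(2·(32/3)-(16/3))/16² = 4 kN·m
  R_B = -6M₀ab/L³ = -6·12·(32/3)·(16/3)/16³ = -1 kN
  M_B = M₀a(2b-a)/L² = 12·(32/3)·(2·(16/3)-(32/3))/16² = 0 kN·m
Load 4 — point force P=-3 kN at a=12 m (b=L-a=4):
  R_A = Pb²(3a+b)/L³ = (-3)·4²·(3·12+4)/16³ = -15/32 kN
  M_A = Pab²/L² = (-3)·12·4²/16² = -9/4 kN·m
  R_B = Pa²(a+3b)/L³ = (-3)·12²·(12+3·4)/16³ = -81/32 kN
  M_B = -Pa²b/L² = -(-3)·12²·4/16² = 27/4 kN·m
Superposition: R_A = -19883/160 kN, M_A = -7133/20 kN·m, R_B = -26677/160 kN, M_B = 8327/20 kN·m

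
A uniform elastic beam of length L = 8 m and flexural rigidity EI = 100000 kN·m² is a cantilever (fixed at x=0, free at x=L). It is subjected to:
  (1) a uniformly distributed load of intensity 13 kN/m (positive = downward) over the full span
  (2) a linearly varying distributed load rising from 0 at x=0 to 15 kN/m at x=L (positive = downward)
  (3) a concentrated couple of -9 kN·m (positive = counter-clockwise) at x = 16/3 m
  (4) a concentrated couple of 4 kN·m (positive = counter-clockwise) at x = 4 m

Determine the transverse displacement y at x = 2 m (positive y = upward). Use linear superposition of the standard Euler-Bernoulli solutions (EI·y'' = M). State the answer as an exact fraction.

Load 1 — uniform load w=13 kN/m over full span:
  y_1 = -wx²(x²-4Lx+6L²)/(24EI) = -13·2²·(2²-4·8·2+6·8²)/(24·100000) = -351/50000 m
Load 2 — triangular load w₀=15 kN/m (0→w₀ over full span):
  y_2 = (w₀Lx³/12-w₀L²x²/6-w₀x⁵/(120L))/EI = (15·8·2³/12-15·8²·2²/6-15·2⁵/(120·8))/100000 = -1121/200000 m
Load 3 — applied couple M₀=-9 kN·m at a=16/3 m (b=L-a=8/3):
  y_3 = M₀x²/(2EI)  [x≤a] = (-9)·2²/(2·100000) = -9/50000 m
Load 4 — applied couple M₀=4 kN·m at a=4 m (b=L-a=4):
  y_4 = M₀x²/(2EI)  [x≤a] = 4·2²/(2·100000) = 1/12500 m
Superposition: y = Σ y_i = -509/40000 m ≈ -0.012725 m

y(2) = -509/40000 m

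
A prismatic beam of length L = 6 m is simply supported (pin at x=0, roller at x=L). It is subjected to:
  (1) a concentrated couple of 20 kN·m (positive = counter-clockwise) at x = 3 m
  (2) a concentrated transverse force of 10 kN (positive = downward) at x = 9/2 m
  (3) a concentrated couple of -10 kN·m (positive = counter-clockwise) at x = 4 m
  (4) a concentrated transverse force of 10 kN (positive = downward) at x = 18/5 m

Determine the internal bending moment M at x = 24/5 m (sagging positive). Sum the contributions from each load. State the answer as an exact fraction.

M(24/5) = 71/5 kN·m

Load 1 — applied couple M₀=20 kN·m at a=3 m (b=L-a=3):
  M_1 = M₀x/L - M₀  [x>a] = 20·(24/5)/6 - 20 = -4 kN·m
Load 2 — point force P=10 kN at a=9/2 m (b=L-a=3/2):
  M_2 = Pa(L-x)/L  [x>a] = 10·(9/2)·(6-(24/5))/6 = 9 kN·m
Load 3 — applied couple M₀=-10 kN·m at a=4 m (b=L-a=2):
  M_3 = M₀x/L - M₀  [x>a] = (-10)·(24/5)/6 - (-10) = 2 kN·m
Load 4 — point force P=10 kN at a=18/5 m (b=L-a=12/5):
  M_4 = Pa(L-x)/L  [x>a] = 10·(18/5)·(6-(24/5))/6 = 36/5 kN·m
Superposition: M = Σ M_i = 71/5 kN·m ≈ 14.200000 kN·m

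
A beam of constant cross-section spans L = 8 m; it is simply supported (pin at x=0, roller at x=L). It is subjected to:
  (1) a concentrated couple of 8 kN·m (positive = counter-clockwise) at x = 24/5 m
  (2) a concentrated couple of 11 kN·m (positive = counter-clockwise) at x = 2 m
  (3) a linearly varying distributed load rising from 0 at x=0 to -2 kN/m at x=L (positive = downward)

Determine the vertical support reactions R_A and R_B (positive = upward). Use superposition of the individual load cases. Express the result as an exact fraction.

Load 1 — applied couple M₀=8 kN·m at a=24/5 m (b=L-a=16/5):
  R_A = M₀/L = 8/8 = 1 kN
  R_B = -M₀/L = -8/8 = -1 kN
Load 2 — applied couple M₀=11 kN·m at a=2 m (b=L-a=6):
  R_A = M₀/L = 11/8 kN
  R_B = -M₀/L = -11/8 kN
Load 3 — triangular load w₀=-2 kN/m (0→w₀ over full span):
  R_A = w₀L/6 = (-2)·8/6 = -8/3 kN
  R_B = w₀L/3 = (-2)·8/3 = -16/3 kN
Superposition: R_A = -7/24 kN, R_B = -185/24 kN

R_A = -7/24 kN, R_B = -185/24 kN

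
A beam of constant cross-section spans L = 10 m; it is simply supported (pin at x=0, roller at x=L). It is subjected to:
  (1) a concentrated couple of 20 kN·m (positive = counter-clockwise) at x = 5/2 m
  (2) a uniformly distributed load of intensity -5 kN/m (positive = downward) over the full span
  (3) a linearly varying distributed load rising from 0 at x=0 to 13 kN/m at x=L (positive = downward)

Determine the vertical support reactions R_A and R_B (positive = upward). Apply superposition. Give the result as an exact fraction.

R_A = -4/3 kN, R_B = 49/3 kN

Load 1 — applied couple M₀=20 kN·m at a=5/2 m (b=L-a=15/2):
  R_A = M₀/L = 20/10 = 2 kN
  R_B = -M₀/L = -20/10 = -2 kN
Load 2 — uniform load w=-5 kN/m over full span:
  R_A = wL/2 = (-5)·10/2 = -25 kN
  R_B = wL/2 = (-5)·10/2 = -25 kN
Load 3 — triangular load w₀=13 kN/m (0→w₀ over full span):
  R_A = w₀L/6 = 13·10/6 = 65/3 kN
  R_B = w₀L/3 = 13·10/3 = 130/3 kN
Superposition: R_A = -4/3 kN, R_B = 49/3 kN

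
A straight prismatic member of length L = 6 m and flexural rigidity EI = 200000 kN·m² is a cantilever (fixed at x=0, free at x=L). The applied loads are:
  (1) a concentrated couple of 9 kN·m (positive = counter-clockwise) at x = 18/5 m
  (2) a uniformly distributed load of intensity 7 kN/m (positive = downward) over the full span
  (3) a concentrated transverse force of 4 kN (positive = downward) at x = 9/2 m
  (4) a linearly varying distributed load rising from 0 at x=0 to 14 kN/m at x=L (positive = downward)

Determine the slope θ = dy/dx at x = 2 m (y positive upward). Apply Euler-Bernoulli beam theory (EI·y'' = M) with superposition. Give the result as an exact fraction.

θ(2) = -62/28125 rad

Load 1 — applied couple M₀=9 kN·m at a=18/5 m (b=L-a=12/5):
  θ_1 = M₀x/EI  [x≤a] = 9·2/200000 = 9/100000 rad
Load 2 — uniform load w=7 kN/m over full span:
  θ_2 = -wx(x²-3Lx+3L²)/(6EI) = -7·2·(2²-3·6·2+3·6²)/(6·200000) = -133/150000 rad
Load 3 — point force P=4 kN at a=9/2 m (b=L-a=3/2):
  θ_3 = -Px(2a-x)/(2EI)  [x≤a] = -4·2·(2·(9/2)-2)/(2·200000) = -7/50000 rad
Load 4 — triangular load w₀=14 kN/m (0→w₀ over full span):
  θ_4 = (w₀Lx²/4-w₀L²x/3-w₀x⁴/(24L))/EI = (14·6·2²/4-14·6²·2/3-14·2⁴/(24·6))/200000 = -1141/900000 rad
Superposition: θ = Σ θ_i = -62/28125 rad ≈ -0.002204 rad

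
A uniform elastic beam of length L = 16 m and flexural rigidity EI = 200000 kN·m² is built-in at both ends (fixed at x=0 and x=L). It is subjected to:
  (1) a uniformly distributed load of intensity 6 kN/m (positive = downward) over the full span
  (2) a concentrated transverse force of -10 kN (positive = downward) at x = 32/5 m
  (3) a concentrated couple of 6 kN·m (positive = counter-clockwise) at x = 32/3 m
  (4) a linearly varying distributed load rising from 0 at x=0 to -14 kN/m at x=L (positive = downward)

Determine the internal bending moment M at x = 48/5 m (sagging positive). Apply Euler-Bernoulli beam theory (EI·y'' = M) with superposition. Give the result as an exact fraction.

M(48/5) = -8294/375 kN·m

Load 1 — uniform load w=6 kN/m over full span:
  M_1 = wLx/2 - wL²/12 - wx²/2 = 6·16·(48/5)/2 - 6·16²/12 - 6·(48/5)²/2 = 1408/25 kN·m
Load 2 — point force P=-10 kN at a=32/5 m (b=L-a=48/5):
  M_2 = Pa²(a+3b)(L-x)/L³ - Pa²b/L²  [x>a] = (-10)·(32/5)²·((32/5)+3·(48/5))·(16-(48/5))/16³ - (-10)·(32/5)²·(48/5)/16² = -896/125 kN·m
Load 3 — applied couple M₀=6 kN·m at a=32/3 m (b=L-a=16/3):
  M_3 = R_Ax - M_A  [x≤a] with R_A=1/2, M_A=2 = (1/2)·(48/5) - 2 = 14/5 kN·m
Load 4 — triangular load w₀=-14 kN/m (0→w₀ over full span):
  M_4 = 3w₀Lx/20 - w₀L²/30 - w₀x³/(6L) = 3·(-14)·16·(48/5)/20 - (-14)·16²/30 - (-14)·(48/5)³/(6·16) = -27776/375 kN·m
Superposition: M = Σ M_i = -8294/375 kN·m ≈ -22.117333 kN·m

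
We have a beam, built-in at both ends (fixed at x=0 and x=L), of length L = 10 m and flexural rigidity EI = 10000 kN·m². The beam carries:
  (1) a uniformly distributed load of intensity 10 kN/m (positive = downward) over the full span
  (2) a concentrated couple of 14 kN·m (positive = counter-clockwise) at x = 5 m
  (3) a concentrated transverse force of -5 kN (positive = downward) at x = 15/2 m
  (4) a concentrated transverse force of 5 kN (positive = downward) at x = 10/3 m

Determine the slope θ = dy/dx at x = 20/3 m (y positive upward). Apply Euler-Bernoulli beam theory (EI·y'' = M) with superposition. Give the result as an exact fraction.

θ(20/3) = 1013/155520 rad

Load 1 — uniform load w=10 kN/m over full span:
  θ_1 = -wx(L-x)(L-2x)/(12EI) = -10·(20/3)·(10-(20/3))·(10-2·(20/3))/(12·10000) = 1/162 rad
Load 2 — applied couple M₀=14 kN·m at a=5 m (b=L-a=5):
  θ_2 = (R_Ax²/2 - M_Ax - M₀(x-a))/EI  [x>a] with R_A=21/10, M_A=7/2 = ((21/10)·(20/3)²/2 - (7/2)·(20/3) - 14·((20/3)-5))/10000 = 0 rad
Load 3 — point force P=-5 kN at a=15/2 m (b=L-a=5/2):
  θ_3 = -Pb²x(2aL-(3a+b)x)/(2L³EI)  [x≤a] = -(-5)·(5/2)²·(20/3)·(2·(15/2)·10-(3·(15/2)+(5/2))·(20/3))/(2·10³·10000) = -1/5760 rad
Load 4 — point force P=5 kN at a=10/3 m (b=L-a=20/3):
  θ_4 = Pa²(L-x)(2bL-(3b+a)(L-x))/(2L³EI)  [x>a] = 5·(10/3)²·(10-(20/3))·(2·(20/3)·10-(3·(20/3)+(10/3))·(10-(20/3)))/(2·10³·10000) = 1/1944 rad
Superposition: θ = Σ θ_i = 1013/155520 rad ≈ 0.006514 rad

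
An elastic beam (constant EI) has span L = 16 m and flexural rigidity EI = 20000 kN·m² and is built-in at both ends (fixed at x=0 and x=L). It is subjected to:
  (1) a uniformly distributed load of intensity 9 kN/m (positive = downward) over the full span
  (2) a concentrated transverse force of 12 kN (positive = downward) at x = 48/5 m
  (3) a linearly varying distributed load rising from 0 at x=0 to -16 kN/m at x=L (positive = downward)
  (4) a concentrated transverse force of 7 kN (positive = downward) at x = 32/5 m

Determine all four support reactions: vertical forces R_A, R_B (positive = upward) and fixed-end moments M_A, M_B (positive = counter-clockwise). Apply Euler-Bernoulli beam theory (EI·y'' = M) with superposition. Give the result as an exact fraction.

Load 1 — uniform load w=9 kN/m over full span:
  R_A = wL/2 = 9·16/2 = 72 kN
  M_A = wL²/12 = 9·16²/12 = 192 kN·m
  R_B = wL/2 = 9·16/2 = 72 kN
  M_B = -wL²/12 = -9·16²/12 = -192 kN·m
Load 2 — point force P=12 kN at a=48/5 m (b=L-a=32/5):
  R_A = Pb²(3a+b)/L³ = 12·(32/5)²·(3·(48/5)+(32/5))/16³ = 528/125 kN
  M_A = Pab²/L² = 12·(48/5)·(32/5)²/16² = 2304/125 kN·m
  R_B = Pa²(a+3b)/L³ = 12·(48/5)²·((48/5)+3·(32/5))/16³ = 972/125 kN
  M_B = -Pa²b/L² = -12·(48/5)²·(32/5)/16² = -3456/125 kN·m
Load 3 — triangular load w₀=-16 kN/m (0→w₀ over full span):
  R_A = 3w₀L/20 = 3·(-16)·16/20 = -192/5 kN
  M_A = w₀L²/30 = (-16)·16²/30 = -2048/15 kN·m
  R_B = 7w₀L/20 = 7·(-16)·16/20 = -448/5 kN
  M_B = -w₀L²/20 = -(-16)·16²/20 = 1024/5 kN·m
Load 4 — point force P=7 kN at a=32/5 m (b=L-a=48/5):
  R_A = Pb²(3a+b)/L³ = 7·(48/5)²·(3·(32/5)+(48/5))/16³ = 567/125 kN
  M_A = Pab²/L² = 7·(32/5)·(48/5)²/16² = 2016/125 kN·m
  R_B = Pa²(a+3b)/L³ = 7·(32/5)²·((32/5)+3·(48/5))/16³ = 308/125 kN
  M_B = -Pa²b/L² = -7·(32/5)²·(48/5)/16² = -1344/125 kN·m
Superposition: R_A = 1059/25 kN, M_A = 6752/75 kN·m, R_B = -184/25 kN, M_B = -128/5 kN·m

R_A = 1059/25 kN, M_A = 6752/75 kN·m, R_B = -184/25 kN, M_B = -128/5 kN·m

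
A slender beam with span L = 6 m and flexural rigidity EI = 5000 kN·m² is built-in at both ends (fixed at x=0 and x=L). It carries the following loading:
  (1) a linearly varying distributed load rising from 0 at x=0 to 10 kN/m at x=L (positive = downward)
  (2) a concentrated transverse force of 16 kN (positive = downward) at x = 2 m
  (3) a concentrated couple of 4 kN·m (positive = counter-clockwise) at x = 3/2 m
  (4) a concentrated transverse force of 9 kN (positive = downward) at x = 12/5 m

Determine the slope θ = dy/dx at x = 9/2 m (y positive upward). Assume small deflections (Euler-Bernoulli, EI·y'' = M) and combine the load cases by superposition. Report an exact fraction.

θ(9/2) = 285267/80000000 rad

Load 1 — triangular load w₀=10 kN/m (0→w₀ over full span):
  θ_1 = -w₀(2x(L-x)(L-2x)(x+2L)+x²(L-x)²)/(120LEI) = -10·(2·(9/2)·(6-(9/2))·(6-2·(9/2))·((9/2)+2·6)+(9/2)²·(6-(9/2))²)/(120·6·5000) = 1107/640000 rad
Load 2 — point force P=16 kN at a=2 m (b=L-a=4):
  θ_2 = Pa²(L-x)(2bL-(3b+a)(L-x))/(2L³EI)  [x>a] = 16·2²·(6-(9/2))·(2·4·6-(3·4+2)·(6-(9/2)))/(2·6³·5000) = 3/2500 rad
Load 3 — applied couple M₀=4 kN·m at a=3/2 m (b=L-a=9/2):
  θ_3 = (R_Ax²/2 - M_Ax - M₀(x-a))/EI  [x>a] with R_A=3/4, M_A=-3/4 = ((3/4)·(9/2)²/2 - (-3/4)·(9/2) - 4·((9/2)-(3/2)))/5000 = -33/160000 rad
Load 4 — point force P=9 kN at a=12/5 m (b=L-a=18/5):
  θ_4 = Pa²(L-x)(2bL-(3b+a)(L-x))/(2L³EI)  [x>a] = 9·(12/5)²·(6-(9/2))·(2·(18/5)·6-(3·(18/5)+(12/5))·(6-(9/2)))/(2·6³·5000) = 1053/1250000 rad
Superposition: θ = Σ θ_i = 285267/80000000 rad ≈ 0.003566 rad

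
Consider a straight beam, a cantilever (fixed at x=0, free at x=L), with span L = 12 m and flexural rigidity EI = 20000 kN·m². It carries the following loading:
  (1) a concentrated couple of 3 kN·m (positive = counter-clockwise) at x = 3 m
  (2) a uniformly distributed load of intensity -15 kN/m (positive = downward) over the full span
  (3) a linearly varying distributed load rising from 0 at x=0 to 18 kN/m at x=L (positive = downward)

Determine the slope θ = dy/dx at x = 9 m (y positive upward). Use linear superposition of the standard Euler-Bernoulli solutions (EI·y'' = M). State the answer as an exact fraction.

Load 1 — applied couple M₀=3 kN·m at a=3 m (b=L-a=9):
  θ_1 = M₀a/EI  [x>a] = 3·3/20000 = 9/20000 rad
Load 2 — uniform load w=-15 kN/m over full span:
  θ_2 = -wx(x²-3Lx+3L²)/(6EI) = -(-15)·9·(9²-3·12·9+3·12²)/(6·20000) = 1701/8000 rad
Load 3 — triangular load w₀=18 kN/m (0→w₀ over full span):
  θ_3 = (w₀Lx²/4-w₀L²x/3-w₀x⁴/(24L))/EI = (18·12·9²/4-18·12²·9/3-18·9⁴/(24·12))/20000 = -60993/320000 rad
Superposition: θ = Σ θ_i = 7191/320000 rad ≈ 0.022472 rad

θ(9) = 7191/320000 rad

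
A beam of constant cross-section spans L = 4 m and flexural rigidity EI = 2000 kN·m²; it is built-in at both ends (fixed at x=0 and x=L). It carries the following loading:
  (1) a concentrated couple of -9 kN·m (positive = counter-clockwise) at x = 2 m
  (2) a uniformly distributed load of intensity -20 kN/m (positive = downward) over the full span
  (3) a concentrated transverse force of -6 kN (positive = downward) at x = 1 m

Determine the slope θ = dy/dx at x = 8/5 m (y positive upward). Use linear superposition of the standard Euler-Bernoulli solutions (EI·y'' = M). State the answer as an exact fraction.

θ(8/5) = 11/5000 rad

Load 1 — applied couple M₀=-9 kN·m at a=2 m (b=L-a=2):
  θ_1 = (R_Ax²/2 - M_Ax)/EI  [x≤a] with R_A=-27/8, M_A=-9/4 = ((-27/8)·(8/5)²/2 - (-9/4)·(8/5))/2000 = -9/25000 rad
Load 2 — uniform load w=-20 kN/m over full span:
  θ_2 = -wx(L-x)(L-2x)/(12EI) = -(-20)·(8/5)·(4-(8/5))·(4-2·(8/5))/(12·2000) = 8/3125 rad
Load 3 — point force P=-6 kN at a=1 m (b=L-a=3):
  θ_3 = Pa²(L-x)(2bL-(3b+a)(L-x))/(2L³EI)  [x>a] = (-6)·1²·(4-(8/5))·(2·3·4-(3·3+1)·(4-(8/5)))/(2·4³·2000) = 0 rad
Superposition: θ = Σ θ_i = 11/5000 rad ≈ 0.002200 rad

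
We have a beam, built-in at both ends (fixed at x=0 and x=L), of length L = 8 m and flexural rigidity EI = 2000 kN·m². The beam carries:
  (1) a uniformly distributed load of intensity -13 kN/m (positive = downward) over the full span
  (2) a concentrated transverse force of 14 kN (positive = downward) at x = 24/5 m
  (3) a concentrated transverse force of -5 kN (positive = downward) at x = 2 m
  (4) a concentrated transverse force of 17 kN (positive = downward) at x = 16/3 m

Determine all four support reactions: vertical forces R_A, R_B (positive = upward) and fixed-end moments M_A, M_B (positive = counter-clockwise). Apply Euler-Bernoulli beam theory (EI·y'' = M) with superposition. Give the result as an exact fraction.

R_A = -5063401/108000 kN, M_A = -1461571/27000 kN·m, R_B = -3360599/108000 kN, M_B = 943169/27000 kN·m

Load 1 — uniform load w=-13 kN/m over full span:
  R_A = wL/2 = (-13)·8/2 = -52 kN
  M_A = wL²/12 = (-13)·8²/12 = -208/3 kN·m
  R_B = wL/2 = (-13)·8/2 = -52 kN
  M_B = -wL²/12 = -(-13)·8²/12 = 208/3 kN·m
Load 2 — point force P=14 kN at a=24/5 m (b=L-a=16/5):
  R_A = Pb²(3a+b)/L³ = 14·(16/5)²·(3·(24/5)+(16/5))/8³ = 616/125 kN
  M_A = Pab²/L² = 14·(24/5)·(16/5)²/8² = 1344/125 kN·m
  R_B = Pa²(a+3b)/L³ = 14·(24/5)²·((24/5)+3·(16/5))/8³ = 1134/125 kN
  M_B = -Pa²b/L² = -14·(24/5)²·(16/5)/8² = -2016/125 kN·m
Load 3 — point force P=-5 kN at a=2 m (b=L-a=6):
  R_A = Pb²(3a+b)/L³ = (-5)·6²·(3·2+6)/8³ = -135/32 kN
  M_A = Pab²/L² = (-5)·2·6²/8² = -45/8 kN·m
  R_B = Pa²(a+3b)/L³ = (-5)·2²·(2+3·6)/8³ = -25/32 kN
  M_B = -Pa²b/L² = -(-5)·2²·6/8² = 15/8 kN·m
Load 4 — point force P=17 kN at a=16/3 m (b=L-a=8/3):
  R_A = Pb²(3a+b)/L³ = 17·(8/3)²·(3·(16/3)+(8/3))/8³ = 119/27 kN
  M_A = Pab²/L² = 17·(16/3)·(8/3)²/8² = 272/27 kN·m
  R_B = Pa²(a+3b)/L³ = 17·(16/3)²·((16/3)+3·(8/3))/8³ = 340/27 kN
  M_B = -Pa²b/L² = -17·(16/3)²·(8/3)/8² = -544/27 kN·m
Superposition: R_A = -5063401/108000 kN, M_A = -1461571/27000 kN·m, R_B = -3360599/108000 kN, M_B = 943169/27000 kN·m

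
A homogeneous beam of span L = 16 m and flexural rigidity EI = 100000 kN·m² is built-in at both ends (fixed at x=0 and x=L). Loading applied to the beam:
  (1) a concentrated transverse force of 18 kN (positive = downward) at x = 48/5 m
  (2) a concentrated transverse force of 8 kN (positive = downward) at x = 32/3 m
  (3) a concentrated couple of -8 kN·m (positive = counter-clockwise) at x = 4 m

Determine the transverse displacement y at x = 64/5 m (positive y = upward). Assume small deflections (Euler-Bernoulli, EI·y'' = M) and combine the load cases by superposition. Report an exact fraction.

y(64/5) = -8823406/3955078125 m

Load 1 — point force P=18 kN at a=48/5 m (b=L-a=32/5):
  y_1 = -Pa²(L-x)²(3bL-(3b+a)(L-x))/(6L³EI)  [x>a] = -18·(48/5)²·(16-(64/5))²·(3·(32/5)·16-(3·(32/5)+(48/5))·(16-(64/5)))/(6·16³·100000) = -72576/48828125 m
Load 2 — point force P=8 kN at a=32/3 m (b=L-a=16/3):
  y_2 = -Pa²(L-x)²(3bL-(3b+a)(L-x))/(6L³EI)  [x>a] = -8·(32/3)²·(16-(64/5))²·(3·(16/3)·16-(3·(16/3)+(32/3))·(16-(64/5)))/(6·16³·100000) = -4096/6328125 m
Load 3 — applied couple M₀=-8 kN·m at a=4 m (b=L-a=12):
  y_3 = (R_Ax³/6 - M_Ax²/2 - M₀(x-a)²/2)/EI  [x>a] with R_A=-9/16, M_A=3/2 = ((-9/16)·(64/5)³/6 - (3/2)·(64/5)²/2 - (-8)·((64/5)-4)²/2)/100000 = -38/390625 m
Superposition: y = Σ y_i = -8823406/3955078125 m ≈ -0.002231 m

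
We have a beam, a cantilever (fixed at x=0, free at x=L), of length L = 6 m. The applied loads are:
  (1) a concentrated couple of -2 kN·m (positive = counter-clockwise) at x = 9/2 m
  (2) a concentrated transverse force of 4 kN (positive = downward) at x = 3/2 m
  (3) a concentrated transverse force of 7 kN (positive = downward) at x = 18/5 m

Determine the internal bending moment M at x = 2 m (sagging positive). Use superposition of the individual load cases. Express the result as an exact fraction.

Load 1 — applied couple M₀=-2 kN·m at a=9/2 m (b=L-a=3/2):
  M_1 = M₀  [x≤a] = (-2) = -2 kN·m
Load 2 — point force P=4 kN at a=3/2 m (b=L-a=9/2):
  M_2 = 0  [x>a] = 0 kN·m
Load 3 — point force P=7 kN at a=18/5 m (b=L-a=12/5):
  M_3 = -P(a-x)  [x≤a] = -7·((18/5)-2) = -56/5 kN·m
Superposition: M = Σ M_i = -66/5 kN·m ≈ -13.200000 kN·m

M(2) = -66/5 kN·m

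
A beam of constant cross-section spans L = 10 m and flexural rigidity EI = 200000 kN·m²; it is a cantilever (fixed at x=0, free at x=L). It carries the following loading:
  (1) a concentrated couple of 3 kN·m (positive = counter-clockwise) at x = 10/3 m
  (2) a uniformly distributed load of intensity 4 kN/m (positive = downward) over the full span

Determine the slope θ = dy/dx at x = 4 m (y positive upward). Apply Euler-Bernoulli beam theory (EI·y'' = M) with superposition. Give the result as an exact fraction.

θ(4) = -769/300000 rad

Load 1 — applied couple M₀=3 kN·m at a=10/3 m (b=L-a=20/3):
  θ_1 = M₀a/EI  [x>a] = 3·(10/3)/200000 = 1/20000 rad
Load 2 — uniform load w=4 kN/m over full span:
  θ_2 = -wx(x²-3Lx+3L²)/(6EI) = -4·4·(4²-3·10·4+3·10²)/(6·200000) = -49/18750 rad
Superposition: θ = Σ θ_i = -769/300000 rad ≈ -0.002563 rad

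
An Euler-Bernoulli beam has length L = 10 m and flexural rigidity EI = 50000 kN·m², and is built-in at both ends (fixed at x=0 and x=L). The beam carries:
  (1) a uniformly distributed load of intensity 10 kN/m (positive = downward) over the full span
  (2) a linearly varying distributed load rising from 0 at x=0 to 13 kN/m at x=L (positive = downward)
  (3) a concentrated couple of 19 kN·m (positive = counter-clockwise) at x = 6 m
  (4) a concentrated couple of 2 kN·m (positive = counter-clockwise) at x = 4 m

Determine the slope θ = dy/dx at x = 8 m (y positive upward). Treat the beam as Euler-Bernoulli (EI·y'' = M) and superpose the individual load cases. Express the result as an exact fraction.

θ(8) = 25439/9375000 rad

Load 1 — uniform load w=10 kN/m over full span:
  θ_1 = -wx(L-x)(L-2x)/(12EI) = -10·8·(10-8)·(10-2·8)/(12·50000) = 1/625 rad
Load 2 — triangular load w₀=13 kN/m (0→w₀ over full span):
  θ_2 = -w₀(2x(L-x)(L-2x)(x+2L)+x²(L-x)²)/(120LEI) = -13·(2·8·(10-8)·(10-2·8)·(8+2·10)+8²·(10-8)²)/(120·10·50000) = 52/46875 rad
Load 3 — applied couple M₀=19 kN·m at a=6 m (b=L-a=4):
  θ_3 = (R_Ax²/2 - M_Ax - M₀(x-a))/EI  [x>a] with R_A=342/125, M_A=152/25 = ((342/125)·8²/2 - (152/25)·8 - 19·(8-6))/50000 = 57/3125000 rad
Load 4 — applied couple M₀=2 kN·m at a=4 m (b=L-a=6):
  θ_4 = (R_Ax²/2 - M_Ax - M₀(x-a))/EI  [x>a] with R_A=36/125, M_A=6/25 = ((36/125)·8²/2 - (6/25)·8 - 2·(8-4))/50000 = -11/781250 rad
Superposition: θ = Σ θ_i = 25439/9375000 rad ≈ 0.002713 rad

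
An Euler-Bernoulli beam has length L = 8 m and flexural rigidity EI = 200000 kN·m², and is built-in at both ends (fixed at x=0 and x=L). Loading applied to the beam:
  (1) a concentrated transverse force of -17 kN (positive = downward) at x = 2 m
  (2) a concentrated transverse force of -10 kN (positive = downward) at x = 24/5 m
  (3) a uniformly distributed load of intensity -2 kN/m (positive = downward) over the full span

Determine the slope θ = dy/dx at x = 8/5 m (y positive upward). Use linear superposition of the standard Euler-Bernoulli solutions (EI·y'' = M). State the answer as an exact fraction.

Load 1 — point force P=-17 kN at a=2 m (b=L-a=6):
  θ_1 = -Pb²x(2aL-(3a+b)x)/(2L³EI)  [x≤a] = -(-17)·6²·(8/5)·(2·2·8-(3·2+6)·(8/5))/(2·8³·200000) = 153/2500000 rad
Load 2 — point force P=-10 kN at a=24/5 m (b=L-a=16/5):
  θ_2 = -Pb²x(2aL-(3a+b)x)/(2L³EI)  [x≤a] = -(-10)·(16/5)²·(8/5)·(2·(24/5)·8-(3·(24/5)+(16/5))·(8/5))/(2·8³·200000) = 76/1953125 rad
Load 3 — uniform load w=-2 kN/m over full span:
  θ_3 = -wx(L-x)(L-2x)/(12EI) = -(-2)·(8/5)·(8-(8/5))·(8-2·(8/5))/(12·200000) = 16/390625 rad
Superposition: θ = Σ θ_i = 8817/62500000 rad ≈ 0.000141 rad

θ(8/5) = 8817/62500000 rad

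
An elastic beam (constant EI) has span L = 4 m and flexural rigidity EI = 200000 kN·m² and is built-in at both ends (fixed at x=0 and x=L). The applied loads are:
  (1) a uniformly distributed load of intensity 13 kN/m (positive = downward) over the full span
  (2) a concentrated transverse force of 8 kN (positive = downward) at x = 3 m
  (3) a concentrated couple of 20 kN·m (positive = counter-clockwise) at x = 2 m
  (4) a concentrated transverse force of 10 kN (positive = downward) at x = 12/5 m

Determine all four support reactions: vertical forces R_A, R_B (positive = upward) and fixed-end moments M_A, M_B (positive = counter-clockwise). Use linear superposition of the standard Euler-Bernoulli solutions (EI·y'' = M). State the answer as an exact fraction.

R_A = 3827/100 kN, M_A = 4151/150 kN·m, R_B = 3173/100 kN, M_B = -3389/150 kN·m

Load 1 — uniform load w=13 kN/m over full span:
  R_A = wL/2 = 13·4/2 = 26 kN
  M_A = wL²/12 = 13·4²/12 = 52/3 kN·m
  R_B = wL/2 = 13·4/2 = 26 kN
  M_B = -wL²/12 = -13·4²/12 = -52/3 kN·m
Load 2 — point force P=8 kN at a=3 m (b=L-a=1):
  R_A = Pb²(3a+b)/L³ = 8·1²·(3·3+1)/4³ = 5/4 kN
  M_A = Pab²/L² = 8·3·1²/4² = 3/2 kN·m
  R_B = Pa²(a+3b)/L³ = 8·3²·(3+3·1)/4³ = 27/4 kN
  M_B = -Pa²b/L² = -8·3²·1/4² = -9/2 kN·m
Load 3 — applied couple M₀=20 kN·m at a=2 m (b=L-a=2):
  R_A = 6M₀ab/L³ = 6·20·2·2/4³ = 15/2 kN
  M_A = M₀b(2a-b)/L² = 20·2·(2·2-2)/4² = 5 kN·m
  R_B = -6M₀ab/L³ = -6·20·2·2/4³ = -15/2 kN
  M_B = M₀a(2b-a)/L² = 20·2·(2·2-2)/4² = 5 kN·m
Load 4 — point force P=10 kN at a=12/5 m (b=L-a=8/5):
  R_A = Pb²(3a+b)/L³ = 10·(8/5)²·(3·(12/5)+(8/5))/4³ = 88/25 kN
  M_A = Pab²/L² = 10·(12/5)·(8/5)²/4² = 96/25 kN·m
  R_B = Pa²(a+3b)/L³ = 10·(12/5)²·((12/5)+3·(8/5))/4³ = 162/25 kN
  M_B = -Pa²b/L² = -10·(12/5)²·(8/5)/4² = -144/25 kN·m
Superposition: R_A = 3827/100 kN, M_A = 4151/150 kN·m, R_B = 3173/100 kN, M_B = -3389/150 kN·m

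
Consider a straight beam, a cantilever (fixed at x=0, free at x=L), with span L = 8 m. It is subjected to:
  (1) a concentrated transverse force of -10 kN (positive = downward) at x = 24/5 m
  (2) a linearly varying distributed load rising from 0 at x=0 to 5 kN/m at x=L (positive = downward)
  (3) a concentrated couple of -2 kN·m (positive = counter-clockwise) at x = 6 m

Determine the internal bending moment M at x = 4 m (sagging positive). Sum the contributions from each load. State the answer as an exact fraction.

Load 1 — point force P=-10 kN at a=24/5 m (b=L-a=16/5):
  M_1 = -P(a-x)  [x≤a] = -(-10)·((24/5)-4) = 8 kN·m
Load 2 — triangular load w₀=5 kN/m (0→w₀ over full span):
  M_2 = w₀Lx/2 - w₀L²/3 - w₀x³/(6L) = 5·8·4/2 - 5·8²/3 - 5·4³/(6·8) = -100/3 kN·m
Load 3 — applied couple M₀=-2 kN·m at a=6 m (b=L-a=2):
  M_3 = M₀  [x≤a] = (-2) = -2 kN·m
Superposition: M = Σ M_i = -82/3 kN·m ≈ -27.333333 kN·m

M(4) = -82/3 kN·m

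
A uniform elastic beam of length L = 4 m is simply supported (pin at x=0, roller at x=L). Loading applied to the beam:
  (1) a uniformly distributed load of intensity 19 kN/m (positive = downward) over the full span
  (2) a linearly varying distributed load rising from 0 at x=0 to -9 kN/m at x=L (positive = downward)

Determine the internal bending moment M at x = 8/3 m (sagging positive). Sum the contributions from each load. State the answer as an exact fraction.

Load 1 — uniform load w=19 kN/m over full span:
  M_1 = wx(L-x)/2 = 19·(8/3)·(4-(8/3))/2 = 304/9 kN·m
Load 2 — triangular load w₀=-9 kN/m (0→w₀ over full span):
  M_2 = w₀Lx/6 - w₀x³/(6L) = (-9)·4·(8/3)/6 - (-9)·(8/3)³/(6·4) = -80/9 kN·m
Superposition: M = Σ M_i = 224/9 kN·m ≈ 24.888889 kN·m

M(8/3) = 224/9 kN·m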